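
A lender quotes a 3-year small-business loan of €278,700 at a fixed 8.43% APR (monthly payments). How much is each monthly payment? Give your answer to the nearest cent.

Monthly rate = 8.43%/12 = 0.0070250; payment = 278,700 × 0.0070250 / (1 − (1+0.0070250)^−36) = €8,788.84.

€8,788.84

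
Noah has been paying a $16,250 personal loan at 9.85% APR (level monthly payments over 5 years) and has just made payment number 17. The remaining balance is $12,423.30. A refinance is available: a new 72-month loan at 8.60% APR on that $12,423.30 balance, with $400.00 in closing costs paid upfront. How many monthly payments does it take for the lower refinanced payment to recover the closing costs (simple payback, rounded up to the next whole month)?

Current payment = 16,250 × 9.85%/12 / (1 − (1+0.0082083)^−60) = $344.07.
Refinanced payment = 12,423.30 × 0.0071667 / (1 − (1+0.0071667)^−72) = $221.48.
Monthly savings = $344.07 − $221.48 = $122.59.
Break-even = $400.00 / $122.59 = 3.26 → 4 months.

4 months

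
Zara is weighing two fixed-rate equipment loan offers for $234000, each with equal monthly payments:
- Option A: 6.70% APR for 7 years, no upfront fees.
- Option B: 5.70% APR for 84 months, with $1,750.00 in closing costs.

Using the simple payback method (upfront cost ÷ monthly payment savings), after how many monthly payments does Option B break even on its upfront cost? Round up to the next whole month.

Option A: monthly rate = 6.7%/12 = 0.0055833; payment = 234,000 × 0.0055833 / (1 − (1+0.0055833)^−84) = $3,497.47.
Option B: monthly rate = 5.7%/12 = 0.0047500; payment = 234,000 × 0.0047500 / (1 − (1+0.0047500)^−84) = $3,384.85.
Monthly savings = $3,497.47 − $3,384.85 = $112.62.
Break-even = $1,750.00 / $112.62 = 15.54 → 16 months.

16 months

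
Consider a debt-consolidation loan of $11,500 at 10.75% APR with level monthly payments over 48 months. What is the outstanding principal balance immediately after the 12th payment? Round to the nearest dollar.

With monthly rate i = 10.75%/12 = 0.0089583, the balance after k of n payments is P · [(1+i)^n − (1+i)^k] / [(1+i)^n − 1].
(1+0.0089583)^48 = 1.53431708 and (1+0.0089583)^12 = 1.11295801, so the balance is 11,500 × (1.53431708 − 1.11295801) / (1.53431708 − 1) = $9,068.83.

$9,069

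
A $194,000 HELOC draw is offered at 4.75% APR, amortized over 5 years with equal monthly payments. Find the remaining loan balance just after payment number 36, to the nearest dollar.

With monthly rate i = 4.75%/12 = 0.0039583, the balance after k of n payments is P · [(1+i)^n − (1+i)^k] / [(1+i)^n − 1].
(1+0.0039583)^60 = 1.26748064 and (1+0.0039583)^36 = 1.15282876, so the balance is 194,000 × (1.26748064 − 1.15282876) / (1.26748064 − 1) = $83,155.42.

$83,155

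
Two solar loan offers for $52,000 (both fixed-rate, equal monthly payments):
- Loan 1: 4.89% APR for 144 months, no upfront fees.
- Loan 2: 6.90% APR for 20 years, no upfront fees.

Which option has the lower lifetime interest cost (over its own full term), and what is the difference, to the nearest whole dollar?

Loan 1: at 4.89% the monthly rate is 0.0040750, so the payment is 52,000 × 0.0040750 / (1 − 1.0040750^−144) = $478.08.
Total interest on Loan 1 = 144 × $478.08 − $52,000 = $16,843.52.
Loan 2: monthly rate = 6.9%/12 = 0.0057500; payment = 52,000 × 0.0057500 / (1 − (1+0.0057500)^−240) = $400.04.
Total interest on Loan 2 = 240 × $400.04 − $52,000 = $44,009.60.
Loan 1 is lower by $27,166.08.

Loan 1 by $27,166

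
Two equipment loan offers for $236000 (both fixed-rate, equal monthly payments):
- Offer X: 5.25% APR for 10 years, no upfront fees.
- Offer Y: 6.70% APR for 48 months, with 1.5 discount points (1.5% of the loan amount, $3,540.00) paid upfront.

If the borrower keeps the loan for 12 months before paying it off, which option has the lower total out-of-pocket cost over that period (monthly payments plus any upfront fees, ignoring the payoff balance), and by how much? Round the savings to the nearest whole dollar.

Offer X by $40,577

Offer X: at 5.25% the monthly rate is 0.0043750, so the payment is 236,000 × 0.0043750 / (1 − 1.0043750^−120) = $2,532.08.
Offer Y: monthly rate = 6.7%/12 = 0.0055833; payment = 236,000 × 0.0055833 / (1 − (1+0.0055833)^−48) = $5,618.52.
Over 12 months: Offer X costs 12 × $2,532.08 = $30,384.96; Offer Y costs 12 × $5,618.52 + $3,540.00 = $70,962.24.
Offer X is cheaper by $70,962.24 − $30,384.96 = $40,577.28.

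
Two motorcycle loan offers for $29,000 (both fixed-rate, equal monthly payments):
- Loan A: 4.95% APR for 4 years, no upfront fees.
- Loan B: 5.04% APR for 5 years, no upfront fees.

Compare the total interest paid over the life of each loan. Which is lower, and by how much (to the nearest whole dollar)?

Loan A: at 4.95% the monthly rate is 0.0041250, so the payment is 29,000 × 0.0041250 / (1 − 1.0041250^−48) = $667.19.
Total interest on Loan A = 48 × $667.19 − $29,000 = $3,025.12.
Loan B: monthly rate = 5.04%/12 = 0.0042000; payment = 29,000 × 0.0042000 / (1 − (1+0.0042000)^−60) = $547.80.
Total interest on Loan B = 60 × $547.80 − $29,000 = $3,868.00.
Loan A is lower by $842.88.

Loan A by $843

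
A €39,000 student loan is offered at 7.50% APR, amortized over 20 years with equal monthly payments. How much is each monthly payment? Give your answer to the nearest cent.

At 7.50% the monthly rate is 0.0062500, so the payment is 39,000 × 0.0062500 / (1 − 1.0062500^−240) = €314.18.

€314.18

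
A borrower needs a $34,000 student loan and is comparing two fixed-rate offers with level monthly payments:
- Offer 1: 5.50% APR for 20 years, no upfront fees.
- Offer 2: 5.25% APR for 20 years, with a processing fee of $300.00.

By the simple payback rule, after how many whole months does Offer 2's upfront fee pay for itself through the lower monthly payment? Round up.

63 months

Offer 1: monthly rate = 5.5%/12 = 0.0045833; payment = 34,000 × 0.0045833 / (1 − (1+0.0045833)^−240) = $233.88.
Offer 2: monthly rate = 5.25%/12 = 0.0043750; payment = 34,000 × 0.0043750 / (1 − (1+0.0043750)^−240) = $229.11.
Monthly savings = $233.88 − $229.11 = $4.77.
Break-even = $300.00 / $4.77 = 62.89 → 63 months.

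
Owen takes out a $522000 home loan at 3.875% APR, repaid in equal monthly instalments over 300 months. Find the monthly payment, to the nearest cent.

Monthly rate = 3.875%/12 = 0.0032292; payment = 522,000 × 0.0032292 / (1 − (1+0.0032292)^−300) = $2,719.41.

$2,719.41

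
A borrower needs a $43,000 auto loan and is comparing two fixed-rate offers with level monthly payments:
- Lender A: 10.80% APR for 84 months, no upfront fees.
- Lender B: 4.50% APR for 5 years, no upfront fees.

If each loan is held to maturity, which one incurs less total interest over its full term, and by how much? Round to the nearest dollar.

Lender B by $13,368

Lender A: at 10.80% the monthly rate is 0.0090000, so the payment is 43,000 × 0.0090000 / (1 − 1.0090000^−84) = $731.75.
Total interest on Lender A = 84 × $731.75 − $43,000 = $18,467.00.
Lender B: at 4.50% the monthly rate is 0.0037500, so the payment is 43,000 × 0.0037500 / (1 − 1.0037500^−60) = $801.65.
Total interest on Lender B = 60 × $801.65 − $43,000 = $5,099.00.
Lender B is lower by $13,368.00.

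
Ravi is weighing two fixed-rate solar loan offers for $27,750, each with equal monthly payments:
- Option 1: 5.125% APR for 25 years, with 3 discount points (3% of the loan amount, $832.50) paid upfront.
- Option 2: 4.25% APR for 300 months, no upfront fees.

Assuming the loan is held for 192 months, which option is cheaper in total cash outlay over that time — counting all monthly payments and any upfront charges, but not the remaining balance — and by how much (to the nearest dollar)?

Option 1: at 5.125% the monthly rate is 0.0042708, so the payment is 27,750 × 0.0042708 / (1 − 1.0042708^−300) = $164.25.
Option 2: at 4.25% the monthly rate is 0.0035417, so the payment is 27,750 × 0.0035417 / (1 − 1.0035417^−300) = $150.33.
Over 192 months: Option 1 costs 192 × $164.25 + $832.50 = $32,368.50; Option 2 costs 192 × $150.33 = $28,863.36.
Option 2 is cheaper by $32,368.50 − $28,863.36 = $3,505.14.

Option 2 by $3,505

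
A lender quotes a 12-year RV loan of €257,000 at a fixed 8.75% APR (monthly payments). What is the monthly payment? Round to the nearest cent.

Monthly rate = 8.75%/12 = 0.0072917; payment = 257,000 × 0.0072917 / (1 − (1+0.0072917)^−144) = €2,888.67.

€2,888.67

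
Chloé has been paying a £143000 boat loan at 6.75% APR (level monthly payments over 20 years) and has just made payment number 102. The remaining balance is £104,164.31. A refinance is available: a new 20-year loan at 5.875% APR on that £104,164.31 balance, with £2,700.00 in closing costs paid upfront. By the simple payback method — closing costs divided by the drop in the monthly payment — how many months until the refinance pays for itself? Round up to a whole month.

Current payment = 143,000 × 6.75%/12 / (1 − (1+0.0056250)^−240) = £1,087.32.
Refinanced payment = 104,164.31 × 0.0048958 / (1 − (1+0.0048958)^−240) = £738.77.
Monthly savings = £1,087.32 − £738.77 = £348.55.
Break-even = £2,700.00 / £348.55 = 7.75 → 8 months.

8 months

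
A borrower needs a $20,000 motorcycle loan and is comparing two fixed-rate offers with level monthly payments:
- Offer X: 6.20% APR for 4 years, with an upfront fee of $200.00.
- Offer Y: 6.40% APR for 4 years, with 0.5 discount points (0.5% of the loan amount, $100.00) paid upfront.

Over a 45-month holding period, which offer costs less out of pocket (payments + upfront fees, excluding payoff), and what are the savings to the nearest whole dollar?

Offer Y by $17

Offer X: monthly rate = 6.2%/12 = 0.0051667; payment = 20,000 × 0.0051667 / (1 − (1+0.0051667)^−48) = $471.54.
Offer Y: at 6.40% the monthly rate is 0.0053333, so the payment is 20,000 × 0.0053333 / (1 − 1.0053333^−48) = $473.38.
Over 45 months: Offer X costs 45 × $471.54 + $200.00 = $21,419.30; Offer Y costs 45 × $473.38 + $100.00 = $21,402.10.
Offer Y is cheaper by $21,419.30 − $21,402.10 = $17.20.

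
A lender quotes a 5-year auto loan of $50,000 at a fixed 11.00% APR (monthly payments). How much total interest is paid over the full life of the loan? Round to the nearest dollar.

Monthly rate = 11%/12 = 0.0091667; payment = 50,000 × 0.0091667 / (1 − (1+0.0091667)^−60) = $1,087.12.
Total paid = 60 × $1,087.12 = $65,227.20; interest = $65,227.20 − $50,000 = $15,227.20.

$15,227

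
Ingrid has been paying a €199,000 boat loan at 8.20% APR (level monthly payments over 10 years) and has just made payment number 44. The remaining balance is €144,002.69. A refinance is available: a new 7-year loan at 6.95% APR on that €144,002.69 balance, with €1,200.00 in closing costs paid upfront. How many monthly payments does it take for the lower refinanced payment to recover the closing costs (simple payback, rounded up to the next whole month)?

Current payment = 199,000 × 8.2%/12 / (1 − (1+0.0068333)^−120) = €2,435.50.
Refinanced payment = 144,002.69 × 0.0057917 / (1 − (1+0.0057917)^−84) = €2,169.87.
Monthly savings = €2,435.50 − €2,169.87 = €265.63.
Break-even = €1,200.00 / €265.63 = 4.52 → 5 months.

5 months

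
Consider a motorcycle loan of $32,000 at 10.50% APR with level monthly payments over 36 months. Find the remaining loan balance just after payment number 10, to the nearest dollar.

$24,093

With monthly rate i = 10.5%/12 = 0.0087500, the balance after k of n payments is P · [(1+i)^n − (1+i)^k] / [(1+i)^n − 1].
(1+0.0087500)^36 = 1.36838315 and (1+0.0087500)^10 = 1.09102695, so the balance is 32,000 × (1.36838315 − 1.09102695) / (1.36838315 − 1) = $24,092.85.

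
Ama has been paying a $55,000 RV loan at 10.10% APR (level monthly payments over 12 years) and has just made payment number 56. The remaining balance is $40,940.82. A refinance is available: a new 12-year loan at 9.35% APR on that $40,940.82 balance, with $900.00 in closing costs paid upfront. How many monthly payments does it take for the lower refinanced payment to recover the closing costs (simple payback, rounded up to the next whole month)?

5 months

Current payment = 55,000 × 10.1%/12 / (1 − (1+0.0084167)^−144) = $660.47.
Refinanced payment = 40,940.82 × 0.0077917 / (1 − (1+0.0077917)^−144) = $474.03.
Monthly savings = $660.47 − $474.03 = $186.44.
Break-even = $900.00 / $186.44 = 4.83 → 5 months.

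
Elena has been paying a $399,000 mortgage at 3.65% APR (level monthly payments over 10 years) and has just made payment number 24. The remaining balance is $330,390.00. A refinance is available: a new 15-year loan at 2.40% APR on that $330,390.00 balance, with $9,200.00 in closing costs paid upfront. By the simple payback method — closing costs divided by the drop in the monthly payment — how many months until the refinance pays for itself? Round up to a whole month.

6 months

Current payment = 399,000 × 3.65%/12 / (1 − (1+0.0030417)^−120) = $3,973.64.
Refinanced payment = 330,390.00 × 0.0020000 / (1 − (1+0.0020000)^−180) = $2,187.49.
Monthly savings = $3,973.64 − $2,187.49 = $1,786.15.
Break-even = $9,200.00 / $1,786.15 = 5.15 → 6 months.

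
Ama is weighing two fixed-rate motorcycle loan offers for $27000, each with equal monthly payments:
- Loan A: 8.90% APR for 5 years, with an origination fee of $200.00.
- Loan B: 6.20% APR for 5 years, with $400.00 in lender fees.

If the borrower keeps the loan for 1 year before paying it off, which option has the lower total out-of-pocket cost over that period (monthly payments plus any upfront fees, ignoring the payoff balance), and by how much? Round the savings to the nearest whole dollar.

Loan B by $216

Loan A: monthly rate = 8.9%/12 = 0.0074167; payment = 27,000 × 0.0074167 / (1 − (1+0.0074167)^−60) = $559.17.
Loan B: monthly rate = 6.2%/12 = 0.0051667; payment = 27,000 × 0.0051667 / (1 − (1+0.0051667)^−60) = $524.50.
Over 12 months: Loan A costs 12 × $559.17 + $200.00 = $6,910.04; Loan B costs 12 × $524.50 + $400.00 = $6,694.00.
Loan B is cheaper by $6,910.04 − $6,694.00 = $216.04.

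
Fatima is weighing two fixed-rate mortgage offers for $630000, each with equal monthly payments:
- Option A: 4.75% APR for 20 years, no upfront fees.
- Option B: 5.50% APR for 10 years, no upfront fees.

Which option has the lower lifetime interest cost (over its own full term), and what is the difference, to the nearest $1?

Option A: at 4.75% the monthly rate is 0.0039583, so the payment is 630,000 × 0.0039583 / (1 − 1.0039583^−240) = $4,071.21.
Total interest on Option A = 240 × $4,071.21 − $630,000 = $347,090.40.
Option B: monthly rate = 5.5%/12 = 0.0045833; payment = 630,000 × 0.0045833 / (1 − (1+0.0045833)^−120) = $6,837.16.
Total interest on Option B = 120 × $6,837.16 − $630,000 = $190,459.20.
Option B is lower by $156,631.20.

Option B by $156,631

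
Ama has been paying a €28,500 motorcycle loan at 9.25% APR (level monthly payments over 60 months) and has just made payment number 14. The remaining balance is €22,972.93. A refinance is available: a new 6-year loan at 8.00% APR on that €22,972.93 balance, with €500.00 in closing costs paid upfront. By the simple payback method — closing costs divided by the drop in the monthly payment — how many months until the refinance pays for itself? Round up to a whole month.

Current payment = 28,500 × 9.25%/12 / (1 − (1+0.0077083)^−60) = €595.08.
Refinanced payment = 22,972.93 × 0.0066667 / (1 − (1+0.0066667)^−72) = €402.79.
Monthly savings = €595.08 − €402.79 = €192.29.
Break-even = €500.00 / €192.29 = 2.60 → 3 months.

3 months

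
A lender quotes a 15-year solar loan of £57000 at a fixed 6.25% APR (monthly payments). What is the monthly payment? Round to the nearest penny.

£488.73

At 6.25% the monthly rate is 0.0052083, so the payment is 57,000 × 0.0052083 / (1 − 1.0052083^−180) = £488.73.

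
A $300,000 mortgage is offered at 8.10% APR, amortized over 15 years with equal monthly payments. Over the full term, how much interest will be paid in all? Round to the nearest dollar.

Monthly rate = 8.1%/12 = 0.0067500; payment = 300,000 × 0.0067500 / (1 − (1+0.0067500)^−180) = $2,884.30.
Total paid = 180 × $2,884.30 = $519,174.00; interest = $519,174.00 − $300,000 = $219,174.00.

$219,174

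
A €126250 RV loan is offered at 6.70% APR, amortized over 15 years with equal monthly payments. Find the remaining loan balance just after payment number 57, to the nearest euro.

With monthly rate i = 6.7%/12 = 0.0055833, the balance after k of n payments is P · [(1+i)^n − (1+i)^k] / [(1+i)^n − 1].
(1+0.0055833)^180 = 2.72428164 and (1+0.0055833)^57 = 1.37350360, so the balance is 126,250 × (2.72428164 − 1.37350360) / (2.72428164 − 1) = €98,902.48.

€98,902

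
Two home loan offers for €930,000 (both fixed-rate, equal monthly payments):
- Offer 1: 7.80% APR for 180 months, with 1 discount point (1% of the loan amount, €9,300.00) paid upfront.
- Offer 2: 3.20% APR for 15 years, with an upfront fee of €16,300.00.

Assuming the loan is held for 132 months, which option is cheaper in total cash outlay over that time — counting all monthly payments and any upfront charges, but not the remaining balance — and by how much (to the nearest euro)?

Offer 2 by €292,413

Offer 1: at 7.80% the monthly rate is 0.0065000, so the payment is 930,000 × 0.0065000 / (1 − 1.0065000^−180) = €8,780.52.
Offer 2: at 3.20% the monthly rate is 0.0026667, so the payment is 930,000 × 0.0026667 / (1 − 1.0026667^−180) = €6,512.24.
Over 132 months: Offer 1 costs 132 × €8,780.52 + €9,300.00 = €1,168,328.64; Offer 2 costs 132 × €6,512.24 + €16,300.00 = €875,915.68.
Offer 2 is cheaper by €1,168,328.64 − €875,915.68 = €292,412.96.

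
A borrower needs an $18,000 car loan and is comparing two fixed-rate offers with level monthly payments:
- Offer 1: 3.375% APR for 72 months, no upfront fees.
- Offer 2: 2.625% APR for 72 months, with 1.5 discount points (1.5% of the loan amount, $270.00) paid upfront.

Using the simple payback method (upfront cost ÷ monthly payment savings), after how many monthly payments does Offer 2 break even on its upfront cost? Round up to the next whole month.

Offer 1: monthly rate = 3.375%/12 = 0.0028125; payment = 18,000 × 0.0028125 / (1 − (1+0.0028125)^−72) = $276.52.
Offer 2: at 2.625% the monthly rate is 0.0021875, so the payment is 18,000 × 0.0021875 / (1 − 1.0021875^−72) = $270.48.
Monthly savings = $276.52 − $270.48 = $6.04.
Break-even = $270.00 / $6.04 = 44.70 → 45 months.

45 months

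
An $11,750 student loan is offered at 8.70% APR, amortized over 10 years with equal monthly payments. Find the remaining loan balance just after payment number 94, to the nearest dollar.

$3,471

With monthly rate i = 8.7%/12 = 0.0072500, the balance after k of n payments is P · [(1+i)^n − (1+i)^k] / [(1+i)^n − 1].
(1+0.0072500)^120 = 2.37943106 and (1+0.0072500)^94 = 1.97198656, so the balance is 11,750 × (2.37943106 − 1.97198656) / (2.37943106 − 1) = $3,470.61.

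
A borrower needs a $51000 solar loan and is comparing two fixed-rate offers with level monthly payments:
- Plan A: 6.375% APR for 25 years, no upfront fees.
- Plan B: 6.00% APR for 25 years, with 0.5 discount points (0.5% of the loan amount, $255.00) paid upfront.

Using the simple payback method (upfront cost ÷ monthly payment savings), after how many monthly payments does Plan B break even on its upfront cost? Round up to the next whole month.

22 months

Plan A: at 6.375% the monthly rate is 0.0053125, so the payment is 51,000 × 0.0053125 / (1 − 1.0053125^−300) = $340.38.
Plan B: monthly rate = 6%/12 = 0.0050000; payment = 51,000 × 0.0050000 / (1 − (1+0.0050000)^−300) = $328.59.
Monthly savings = $340.38 − $328.59 = $11.79.
Break-even = $255.00 / $11.79 = 21.63 → 22 months.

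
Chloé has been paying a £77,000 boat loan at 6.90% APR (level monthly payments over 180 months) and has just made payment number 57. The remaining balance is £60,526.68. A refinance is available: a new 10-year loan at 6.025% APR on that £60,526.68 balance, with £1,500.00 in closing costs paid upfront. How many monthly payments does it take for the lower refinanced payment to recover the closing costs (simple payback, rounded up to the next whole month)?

100 months

Current payment = 77,000 × 6.9%/12 / (1 − (1+0.0057500)^−180) = £687.80.
Refinanced payment = 60,526.68 × 0.0050208 / (1 − (1+0.0050208)^−120) = £672.73.
Monthly savings = £687.80 − £672.73 = £15.07.
Break-even = £1,500.00 / £15.07 = 99.54 → 100 months.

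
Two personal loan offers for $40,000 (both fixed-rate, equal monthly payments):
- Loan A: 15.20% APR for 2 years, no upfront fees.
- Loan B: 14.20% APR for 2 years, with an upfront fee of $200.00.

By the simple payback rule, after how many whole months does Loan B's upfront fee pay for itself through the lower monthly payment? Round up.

Loan A: at 15.20% the monthly rate is 0.0126667, so the payment is 40,000 × 0.0126667 / (1 − 1.0126667^−24) = $1,943.27.
Loan B: monthly rate = 14.2%/12 = 0.0118333; payment = 40,000 × 0.0118333 / (1 − (1+0.0118333)^−24) = $1,924.30.
Monthly savings = $1,943.27 − $1,924.30 = $18.97.
Break-even = $200.00 / $18.97 = 10.54 → 11 months.

11 months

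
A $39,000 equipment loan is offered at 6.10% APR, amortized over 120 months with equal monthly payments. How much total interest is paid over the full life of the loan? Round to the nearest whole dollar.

Monthly rate = 6.1%/12 = 0.0050833; payment = 39,000 × 0.0050833 / (1 − (1+0.0050833)^−120) = $434.94.
Total paid = 120 × $434.94 = $52,192.80; interest = $52,192.80 − $39,000 = $13,192.80.

$13,193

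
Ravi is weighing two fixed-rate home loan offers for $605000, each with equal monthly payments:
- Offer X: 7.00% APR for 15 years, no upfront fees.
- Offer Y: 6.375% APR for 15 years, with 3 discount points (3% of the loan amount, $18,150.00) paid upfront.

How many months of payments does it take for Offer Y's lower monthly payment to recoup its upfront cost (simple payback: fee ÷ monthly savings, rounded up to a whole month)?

87 months

Offer X: at 7.00% the monthly rate is 0.0058333, so the payment is 605,000 × 0.0058333 / (1 − 1.0058333^−180) = $5,437.91.
Offer Y: monthly rate = 6.375%/12 = 0.0053125; payment = 605,000 × 0.0053125 / (1 − (1+0.0053125)^−180) = $5,228.71.
Monthly savings = $5,437.91 − $5,228.71 = $209.20.
Break-even = $18,150.00 / $209.20 = 86.76 → 87 months.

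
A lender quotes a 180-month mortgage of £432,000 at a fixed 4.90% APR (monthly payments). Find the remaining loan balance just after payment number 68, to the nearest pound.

£304,559

With monthly rate i = 4.9%/12 = 0.0040833, the balance after k of n payments is P · [(1+i)^n − (1+i)^k] / [(1+i)^n − 1].
(1+0.0040833)^180 = 2.08236329 and (1+0.0040833)^68 = 1.31930001, so the balance is 432,000 × (2.08236329 − 1.31930001) / (2.08236329 − 1) = £304,558.87.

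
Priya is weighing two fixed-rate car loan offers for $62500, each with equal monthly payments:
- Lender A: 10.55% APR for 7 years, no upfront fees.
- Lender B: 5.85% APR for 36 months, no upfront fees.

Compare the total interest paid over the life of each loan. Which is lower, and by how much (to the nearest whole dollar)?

Lender A: monthly rate = 10.55%/12 = 0.0087917; payment = 62,500 × 0.0087917 / (1 − (1+0.0087917)^−84) = $1,055.42.
Total interest on Lender A = 84 × $1,055.42 − $62,500 = $26,155.28.
Lender B: monthly rate = 5.85%/12 = 0.0048750; payment = 62,500 × 0.0048750 / (1 − (1+0.0048750)^−36) = $1,897.13.
Total interest on Lender B = 36 × $1,897.13 − $62,500 = $5,796.68.
Lender B is lower by $20,358.60.

Lender B by $20,359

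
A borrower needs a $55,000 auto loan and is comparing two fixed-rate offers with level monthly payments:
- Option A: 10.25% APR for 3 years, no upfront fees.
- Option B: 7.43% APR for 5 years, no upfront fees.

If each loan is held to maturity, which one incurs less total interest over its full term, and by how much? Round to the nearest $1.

Option A: at 10.25% the monthly rate is 0.0085417, so the payment is 55,000 × 0.0085417 / (1 − 1.0085417^−36) = $1,781.16.
Total interest on Option A = 36 × $1,781.16 − $55,000 = $9,121.76.
Option B: monthly rate = 7.43%/12 = 0.0061917; payment = 55,000 × 0.0061917 / (1 − (1+0.0061917)^−60) = $1,100.26.
Total interest on Option B = 60 × $1,100.26 − $55,000 = $11,015.60.
Option A is lower by $1,893.84.

Option A by $1,894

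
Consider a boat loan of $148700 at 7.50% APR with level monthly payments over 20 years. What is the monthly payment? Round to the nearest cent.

$1,197.92

Monthly rate = 7.5%/12 = 0.0062500; payment = 148,700 × 0.0062500 / (1 − (1+0.0062500)^−240) = $1,197.92.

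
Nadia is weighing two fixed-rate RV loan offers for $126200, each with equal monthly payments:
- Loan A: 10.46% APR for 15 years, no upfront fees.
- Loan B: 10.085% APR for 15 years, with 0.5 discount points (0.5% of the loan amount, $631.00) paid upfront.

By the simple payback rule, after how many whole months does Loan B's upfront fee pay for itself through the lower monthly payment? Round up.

Loan A: monthly rate = 10.46%/12 = 0.0087167; payment = 126,200 × 0.0087167 / (1 − (1+0.0087167)^−180) = $1,391.89.
Loan B: monthly rate = 10.085%/12 = 0.0084042; payment = 126,200 × 0.0084042 / (1 − (1+0.0084042)^−180) = $1,362.72.
Monthly savings = $1,391.89 − $1,362.72 = $29.17.
Break-even = $631.00 / $29.17 = 21.63 → 22 months.

22 months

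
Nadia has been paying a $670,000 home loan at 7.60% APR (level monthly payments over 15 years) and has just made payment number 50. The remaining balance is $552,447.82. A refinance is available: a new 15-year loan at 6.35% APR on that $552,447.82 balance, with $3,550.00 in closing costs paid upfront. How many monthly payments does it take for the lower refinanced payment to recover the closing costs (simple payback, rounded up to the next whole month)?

3 months

Current payment = 670,000 × 7.6%/12 / (1 − (1+0.0063333)^−180) = $6,249.12.
Refinanced payment = 552,447.82 × 0.0052917 / (1 − (1+0.0052917)^−180) = $4,766.98.
Monthly savings = $6,249.12 − $4,766.98 = $1,482.14.
Break-even = $3,550.00 / $1,482.14 = 2.40 → 3 months.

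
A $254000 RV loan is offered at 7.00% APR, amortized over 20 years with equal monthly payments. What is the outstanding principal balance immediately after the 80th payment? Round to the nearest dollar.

$204,474

With monthly rate i = 7%/12 = 0.0058333, the balance after k of n payments is P · [(1+i)^n − (1+i)^k] / [(1+i)^n − 1].
(1+0.0058333)^240 = 4.03873885 and (1+0.0058333)^80 = 1.59250910, so the balance is 254,000 × (4.03873885 − 1.59250910) / (4.03873885 − 1) = $204,473.76.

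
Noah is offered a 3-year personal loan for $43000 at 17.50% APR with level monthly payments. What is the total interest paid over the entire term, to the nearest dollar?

Monthly rate = 17.5%/12 = 0.0145833; payment = 43,000 × 0.0145833 / (1 − (1+0.0145833)^−36) = $1,543.79.
Total paid = 36 × $1,543.79 = $55,576.44; interest = $55,576.44 − $43,000 = $12,576.44.

$12,576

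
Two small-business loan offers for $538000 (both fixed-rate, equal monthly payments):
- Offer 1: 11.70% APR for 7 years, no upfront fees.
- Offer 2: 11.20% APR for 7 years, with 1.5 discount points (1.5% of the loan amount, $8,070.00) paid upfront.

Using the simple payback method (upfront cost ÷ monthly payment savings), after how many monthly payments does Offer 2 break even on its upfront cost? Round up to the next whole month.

57 months

Offer 1: monthly rate = 11.7%/12 = 0.0097500; payment = 538,000 × 0.0097500 / (1 − (1+0.0097500)^−84) = $9,411.07.
Offer 2: monthly rate = 11.2%/12 = 0.0093333; payment = 538,000 × 0.0093333 / (1 − (1+0.0093333)^−84) = $9,268.54.
Monthly savings = $9,411.07 − $9,268.54 = $142.53.
Break-even = $8,070.00 / $142.53 = 56.62 → 57 months.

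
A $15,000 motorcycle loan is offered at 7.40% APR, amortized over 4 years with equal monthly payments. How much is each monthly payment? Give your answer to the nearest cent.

At 7.40% the monthly rate is 0.0061667, so the payment is 15,000 × 0.0061667 / (1 − 1.0061667^−48) = $361.98.

$361.98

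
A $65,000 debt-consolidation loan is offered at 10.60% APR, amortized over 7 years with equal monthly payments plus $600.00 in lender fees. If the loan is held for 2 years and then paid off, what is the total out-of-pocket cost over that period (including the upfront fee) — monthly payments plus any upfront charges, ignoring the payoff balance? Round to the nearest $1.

Monthly rate = 10.6%/12 = 0.0088333; payment = 65,000 × 0.0088333 / (1 − (1+0.0088333)^−84) = $1,099.33.
Total outlay = 24 × $1,099.33 + $600.00 = $26,983.92.

$26,984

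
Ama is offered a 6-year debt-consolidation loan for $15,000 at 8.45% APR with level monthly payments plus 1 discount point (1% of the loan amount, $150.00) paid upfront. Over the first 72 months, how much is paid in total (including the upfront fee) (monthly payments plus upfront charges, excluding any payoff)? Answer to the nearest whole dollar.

At 8.45% the monthly rate is 0.0070417, so the payment is 15,000 × 0.0070417 / (1 − 1.0070417^−72) = $266.31.
Total outlay = 72 × $266.31 + $150.00 = $19,324.32.

$19,324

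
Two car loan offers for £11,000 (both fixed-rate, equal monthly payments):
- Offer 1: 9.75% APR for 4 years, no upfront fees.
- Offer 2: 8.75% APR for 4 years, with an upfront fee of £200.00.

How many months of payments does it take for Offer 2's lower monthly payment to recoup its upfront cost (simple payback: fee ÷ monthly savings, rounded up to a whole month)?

39 months

Offer 1: monthly rate = 9.75%/12 = 0.0081250; payment = 11,000 × 0.0081250 / (1 − (1+0.0081250)^−48) = £277.67.
Offer 2: monthly rate = 8.75%/12 = 0.0072917; payment = 11,000 × 0.0072917 / (1 − (1+0.0072917)^−48) = £272.43.
Monthly savings = £277.67 − £272.43 = £5.24.
Break-even = £200.00 / £5.24 = 38.17 → 39 months.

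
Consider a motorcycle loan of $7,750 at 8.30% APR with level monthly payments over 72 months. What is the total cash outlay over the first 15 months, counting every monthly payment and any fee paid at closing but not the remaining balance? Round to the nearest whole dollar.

$2,055

Monthly rate = 8.3%/12 = 0.0069167; payment = 7,750 × 0.0069167 / (1 − (1+0.0069167)^−72) = $137.02.
Total outlay = 15 × $137.02 = $2,055.30.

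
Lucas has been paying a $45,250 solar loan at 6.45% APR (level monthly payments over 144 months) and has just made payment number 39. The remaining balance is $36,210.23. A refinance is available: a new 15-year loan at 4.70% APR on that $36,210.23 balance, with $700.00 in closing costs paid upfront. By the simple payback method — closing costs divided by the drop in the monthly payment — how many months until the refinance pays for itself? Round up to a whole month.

Current payment = 45,250 × 6.45%/12 / (1 − (1+0.0053750)^−144) = $452.18.
Refinanced payment = 36,210.23 × 0.0039167 / (1 − (1+0.0039167)^−180) = $280.72.
Monthly savings = $452.18 − $280.72 = $171.46.
Break-even = $700.00 / $171.46 = 4.08 → 5 months.

5 months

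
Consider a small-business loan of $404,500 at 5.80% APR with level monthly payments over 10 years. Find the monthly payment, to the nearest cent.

Monthly rate = 5.8%/12 = 0.0048333; payment = 404,500 × 0.0048333 / (1 − (1+0.0048333)^−120) = $4,450.26.

$4,450.26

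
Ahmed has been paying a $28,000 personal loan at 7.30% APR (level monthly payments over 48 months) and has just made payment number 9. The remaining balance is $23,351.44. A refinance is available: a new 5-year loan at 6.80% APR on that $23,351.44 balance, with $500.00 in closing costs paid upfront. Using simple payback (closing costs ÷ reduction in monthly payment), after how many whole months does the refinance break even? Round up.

Current payment = 28,000 × 7.3%/12 / (1 − (1+0.0060833)^−48) = $674.40.
Refinanced payment = 23,351.44 × 0.0056667 / (1 − (1+0.0056667)^−60) = $460.19.
Monthly savings = $674.40 − $460.19 = $214.21.
Break-even = $500.00 / $214.21 = 2.33 → 3 months.

3 months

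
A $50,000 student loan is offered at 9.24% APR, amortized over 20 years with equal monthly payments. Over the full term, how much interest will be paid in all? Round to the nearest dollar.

Monthly rate = 9.24%/12 = 0.0077000; payment = 50,000 × 0.0077000 / (1 − (1+0.0077000)^−240) = $457.61.
Total paid = 240 × $457.61 = $109,826.40; interest = $109,826.40 − $50,000 = $59,826.40.

$59,826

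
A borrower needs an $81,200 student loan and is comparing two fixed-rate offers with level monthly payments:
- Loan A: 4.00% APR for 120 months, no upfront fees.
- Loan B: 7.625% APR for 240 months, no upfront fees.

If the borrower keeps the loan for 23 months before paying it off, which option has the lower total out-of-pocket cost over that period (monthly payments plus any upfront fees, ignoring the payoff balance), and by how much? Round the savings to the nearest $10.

Loan A: monthly rate = 4%/12 = 0.0033333; payment = 81,200 × 0.0033333 / (1 − (1+0.0033333)^−120) = $822.11.
Loan B: at 7.625% the monthly rate is 0.0063542, so the payment is 81,200 × 0.0063542 / (1 − 1.0063542^−240) = $660.36.
Over 23 months: Loan A costs 23 × $822.11 = $18,908.53; Loan B costs 23 × $660.36 = $15,188.28.
Loan B is cheaper by $18,908.53 − $15,188.28 = $3,720.25.

Loan B by $3,720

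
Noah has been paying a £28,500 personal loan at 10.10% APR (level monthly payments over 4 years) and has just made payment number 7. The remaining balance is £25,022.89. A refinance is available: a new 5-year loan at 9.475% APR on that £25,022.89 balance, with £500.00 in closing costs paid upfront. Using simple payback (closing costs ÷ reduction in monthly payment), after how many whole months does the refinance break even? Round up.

3 months

Current payment = 28,500 × 10.1%/12 / (1 − (1+0.0084167)^−48) = £724.20.
Refinanced payment = 25,022.89 × 0.0078958 / (1 − (1+0.0078958)^−60) = £525.22.
Monthly savings = £724.20 − £525.22 = £198.98.
Break-even = £500.00 / £198.98 = 2.51 → 3 months.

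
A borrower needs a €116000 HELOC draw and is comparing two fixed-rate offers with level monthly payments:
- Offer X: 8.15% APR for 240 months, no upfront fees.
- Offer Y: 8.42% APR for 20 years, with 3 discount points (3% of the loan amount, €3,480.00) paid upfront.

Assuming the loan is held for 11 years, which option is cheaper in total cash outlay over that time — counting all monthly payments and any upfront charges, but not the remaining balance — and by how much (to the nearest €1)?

Offer X: monthly rate = 8.15%/12 = 0.0067917; payment = 116,000 × 0.0067917 / (1 − (1+0.0067917)^−240) = €981.13.
Offer Y: at 8.42% the monthly rate is 0.0070167, so the payment is 116,000 × 0.0070167 / (1 − 1.0070167^−240) = €1,000.81.
Over 132 months: Offer X costs 132 × €981.13 = €129,509.16; Offer Y costs 132 × €1,000.81 + €3,480.00 = €135,586.92.
Offer X is cheaper by €135,586.92 − €129,509.16 = €6,077.76.

Offer X by €6,078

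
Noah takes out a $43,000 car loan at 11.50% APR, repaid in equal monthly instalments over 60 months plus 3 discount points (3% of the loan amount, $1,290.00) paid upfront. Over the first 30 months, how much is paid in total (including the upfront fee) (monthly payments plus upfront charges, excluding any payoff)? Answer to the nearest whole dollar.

At 11.50% the monthly rate is 0.0095833, so the payment is 43,000 × 0.0095833 / (1 − 1.0095833^−60) = $945.68.
Total outlay = 30 × $945.68 + $1,290.00 = $29,660.40.

$29,660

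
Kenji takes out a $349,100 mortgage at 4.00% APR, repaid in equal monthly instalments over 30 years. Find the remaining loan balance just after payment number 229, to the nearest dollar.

$176,671

With monthly rate i = 4%/12 = 0.0033333, the balance after k of n payments is P · [(1+i)^n − (1+i)^k] / [(1+i)^n − 1].
(1+0.0033333)^360 = 3.31349801 and (1+0.0033333)^229 = 2.14269403, so the balance is 349,100 × (3.31349801 − 2.14269403) / (3.31349801 − 1) = $176,670.85.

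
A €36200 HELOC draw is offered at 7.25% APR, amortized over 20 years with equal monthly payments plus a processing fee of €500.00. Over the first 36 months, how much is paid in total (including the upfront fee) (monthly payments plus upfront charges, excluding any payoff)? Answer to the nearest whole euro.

Monthly rate = 7.25%/12 = 0.0060417; payment = 36,200 × 0.0060417 / (1 − (1+0.0060417)^−240) = €286.12.
Total outlay = 36 × €286.12 + €500.00 = €10,800.32.

€10,800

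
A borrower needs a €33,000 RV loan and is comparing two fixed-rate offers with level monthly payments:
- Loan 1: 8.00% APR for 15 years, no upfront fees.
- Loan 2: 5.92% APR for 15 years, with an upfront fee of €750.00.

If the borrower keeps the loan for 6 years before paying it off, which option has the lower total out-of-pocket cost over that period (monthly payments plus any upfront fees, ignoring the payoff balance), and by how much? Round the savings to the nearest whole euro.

Loan 1: at 8.00% the monthly rate is 0.0066667, so the payment is 33,000 × 0.0066667 / (1 − 1.0066667^−180) = €315.37.
Loan 2: at 5.92% the monthly rate is 0.0049333, so the payment is 33,000 × 0.0049333 / (1 − 1.0049333^−180) = €277.05.
Over 72 months: Loan 1 costs 72 × €315.37 = €22,706.64; Loan 2 costs 72 × €277.05 + €750.00 = €20,697.60.
Loan 2 is cheaper by €22,706.64 − €20,697.60 = €2,009.04.

Loan 2 by €2,009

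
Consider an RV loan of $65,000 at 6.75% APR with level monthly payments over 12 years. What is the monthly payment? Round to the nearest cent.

Monthly rate = 6.75%/12 = 0.0056250; payment = 65,000 × 0.0056250 / (1 − (1+0.0056250)^−144) = $659.82.

$659.82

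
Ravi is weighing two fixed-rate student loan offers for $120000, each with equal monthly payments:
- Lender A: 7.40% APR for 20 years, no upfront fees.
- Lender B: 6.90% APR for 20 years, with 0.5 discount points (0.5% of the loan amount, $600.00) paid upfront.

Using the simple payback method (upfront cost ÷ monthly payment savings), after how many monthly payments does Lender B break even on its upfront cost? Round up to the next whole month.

17 months

Lender A: monthly rate = 7.4%/12 = 0.0061667; payment = 120,000 × 0.0061667 / (1 − (1+0.0061667)^−240) = $959.39.
Lender B: monthly rate = 6.9%/12 = 0.0057500; payment = 120,000 × 0.0057500 / (1 − (1+0.0057500)^−240) = $923.17.
Monthly savings = $959.39 − $923.17 = $36.22.
Break-even = $600.00 / $36.22 = 16.57 → 17 months.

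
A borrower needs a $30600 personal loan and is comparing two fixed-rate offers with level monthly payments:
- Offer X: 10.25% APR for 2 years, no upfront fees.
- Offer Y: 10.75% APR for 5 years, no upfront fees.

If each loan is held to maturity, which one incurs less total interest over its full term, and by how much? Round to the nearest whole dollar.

Offer X by $5,717

Offer X: at 10.25% the monthly rate is 0.0085417, so the payment is 30,600 × 0.0085417 / (1 − 1.0085417^−24) = $1,415.57.
Total interest on Offer X = 24 × $1,415.57 − $30,600 = $3,373.68.
Offer Y: at 10.75% the monthly rate is 0.0089583, so the payment is 30,600 × 0.0089583 / (1 − 1.0089583^−60) = $661.51.
Total interest on Offer Y = 60 × $661.51 − $30,600 = $9,090.60.
Offer X is lower by $5,716.92.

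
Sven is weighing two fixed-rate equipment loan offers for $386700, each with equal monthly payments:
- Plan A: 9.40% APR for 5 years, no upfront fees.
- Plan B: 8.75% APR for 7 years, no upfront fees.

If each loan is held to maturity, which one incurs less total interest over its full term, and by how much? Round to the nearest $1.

Plan A by $32,354

Plan A: at 9.40% the monthly rate is 0.0078333, so the payment is 386,700 × 0.0078333 / (1 − 1.0078333^−60) = $8,102.54.
Total interest on Plan A = 60 × $8,102.54 − $386,700 = $99,452.40.
Plan B: monthly rate = 8.75%/12 = 0.0072917; payment = 386,700 × 0.0072917 / (1 − (1+0.0072917)^−84) = $6,172.70.
Total interest on Plan B = 84 × $6,172.70 − $386,700 = $131,806.80.
Plan A is lower by $32,354.40.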